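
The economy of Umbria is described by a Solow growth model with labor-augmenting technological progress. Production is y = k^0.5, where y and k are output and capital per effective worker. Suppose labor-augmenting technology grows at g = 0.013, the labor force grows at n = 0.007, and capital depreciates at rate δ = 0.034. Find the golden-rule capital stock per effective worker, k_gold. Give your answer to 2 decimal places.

n + g + δ = 0.007 + 0.013 + 0.034 = 0.054.
Maximizing c = f(k) − (n+g+δ)·k gives f'(k) = n+g+δ, i.e. 0.5·k^(0.5−1) = 0.054, so k_gold = (0.5/0.054)^(1/0.5) ≈ 85.7339.

k_gold ≈ 85.73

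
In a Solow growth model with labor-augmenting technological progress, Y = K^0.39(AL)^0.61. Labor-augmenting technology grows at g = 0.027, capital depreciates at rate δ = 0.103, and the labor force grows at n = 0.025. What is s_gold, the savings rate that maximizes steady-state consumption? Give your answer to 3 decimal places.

Capital per effective worker breaks even when investment replaces (n + g + δ)·k; here n + g + δ = 0.155.
At the golden rule MPK = n+g+δ, and in any Cobb-Douglas steady state s = (n+g+δ)·k/y = MPK·k/y = capital's share 0.39.

s_gold = 0.390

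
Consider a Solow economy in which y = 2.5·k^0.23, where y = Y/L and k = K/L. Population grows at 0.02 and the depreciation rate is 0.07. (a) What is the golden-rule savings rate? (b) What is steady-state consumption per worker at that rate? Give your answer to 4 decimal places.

(a) s_gold = 0.2300; (b) c_gold ≈ 3.3497

n + δ = 0.02 + 0.07 = 0.09.
For Cobb-Douglas, s_gold equals capital's share: s_gold = 0.23.
Golden rule sets MPK = n+δ: 0.23·2.5·k^(0.23−1) = 0.09, so k_gold = (0.23·2.5/0.09)^(1/0.77) ≈ 11.1175.
y_gold = 2.5·11.1175^0.23 ≈ 4.3503; c_gold = (1−0.23)·y_gold ≈ 3.3497.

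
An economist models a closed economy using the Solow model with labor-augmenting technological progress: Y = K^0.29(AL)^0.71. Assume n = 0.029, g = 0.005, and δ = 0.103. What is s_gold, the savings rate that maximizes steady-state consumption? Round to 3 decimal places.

s_gold = 0.290

n + g + δ = 0.029 + 0.005 + 0.103 = 0.137.
At the golden rule MPK = n+g+δ, and in any Cobb-Douglas steady state s = (n+g+δ)·k/y = MPK·k/y = capital's share 0.29.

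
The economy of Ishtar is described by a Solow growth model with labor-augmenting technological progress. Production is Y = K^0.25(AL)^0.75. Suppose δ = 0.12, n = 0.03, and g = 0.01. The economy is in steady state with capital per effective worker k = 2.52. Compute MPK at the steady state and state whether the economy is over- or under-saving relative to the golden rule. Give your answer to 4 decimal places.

The effective depreciation rate is n + g + δ = 0.03 + 0.01 + 0.12 = 0.16.
MPK = 0.25·k^(0.25−1) = 0.25·2.52^(-0.75) ≈ 0.1250.
MPK < 0.16, so the economy is dynamically inefficient (over-saving).

over-saving; MPK ≈ 0.1250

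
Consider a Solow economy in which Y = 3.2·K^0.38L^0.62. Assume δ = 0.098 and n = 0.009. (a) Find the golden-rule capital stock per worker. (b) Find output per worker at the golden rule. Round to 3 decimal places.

Capital per worker breaks even when investment replaces (n + δ)·k; here n + δ = 0.107.
At the golden rule the marginal product of capital equals n+δ: 0.38·3.2·k^(0.38−1) = 0.107. Solving, k_gold = (0.38·3.2/0.107)^(1/0.62) ≈ 50.4080.
y_gold = 3.2·50.4080^0.38 ≈ 14.1938.

(a) k_gold ≈ 50.408; (b) y_gold ≈ 14.194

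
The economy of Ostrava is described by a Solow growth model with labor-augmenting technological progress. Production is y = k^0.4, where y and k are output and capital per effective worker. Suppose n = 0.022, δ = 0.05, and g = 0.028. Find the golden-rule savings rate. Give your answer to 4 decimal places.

s_gold = 0.4000

The effective depreciation rate is n + g + δ = 0.022 + 0.028 + 0.05 = 0.1.
At the golden rule MPK = n+g+δ, and in any Cobb-Douglas steady state s = (n+g+δ)·k/y = MPK·k/y = capital's share 0.4.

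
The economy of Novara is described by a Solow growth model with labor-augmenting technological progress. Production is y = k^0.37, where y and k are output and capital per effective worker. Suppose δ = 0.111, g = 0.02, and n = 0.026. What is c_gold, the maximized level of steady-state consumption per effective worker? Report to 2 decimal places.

n + g + δ = 0.026 + 0.02 + 0.111 = 0.157.
At the golden rule the marginal product of capital equals n+g+δ: 0.37·k^(0.37−1) = 0.157. Solving, k_gold = (0.37/0.157)^(1/0.63) ≈ 3.8990.
y_gold = 3.8990^0.37 ≈ 1.6544.
c_gold = y_gold − (n+g+δ)·k_gold = 1.6544 − 0.157·3.8990 ≈ 1.0423.

c_gold ≈ 1.04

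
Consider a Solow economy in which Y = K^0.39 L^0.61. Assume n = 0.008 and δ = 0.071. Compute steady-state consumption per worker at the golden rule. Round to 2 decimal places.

c_gold ≈ 1.69

n + δ = 0.008 + 0.071 = 0.079.
At the golden rule the marginal product of capital equals n+δ: 0.39·k^(0.39−1) = 0.079. Solving, k_gold = (0.39/0.079)^(1/0.61) ≈ 13.7020.
y_gold = 13.7020^0.39 ≈ 2.7755.
c_gold = y_gold − (n+δ)·k_gold = 2.7755 − 0.079·13.7020 ≈ 1.6931.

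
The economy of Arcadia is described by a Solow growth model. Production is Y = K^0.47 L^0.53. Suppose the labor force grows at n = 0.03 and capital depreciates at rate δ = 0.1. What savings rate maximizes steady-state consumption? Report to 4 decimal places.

n + δ = 0.03 + 0.1 = 0.13.
At the golden rule MPK = n+δ, and in any Cobb-Douglas steady state s = (n+δ)·k/y = MPK·k/y = capital's share 0.47.

s_gold = 0.4700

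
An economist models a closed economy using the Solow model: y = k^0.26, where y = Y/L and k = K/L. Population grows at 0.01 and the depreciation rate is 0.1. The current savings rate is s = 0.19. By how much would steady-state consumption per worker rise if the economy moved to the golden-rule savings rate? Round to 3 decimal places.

Δc ≈ 0.020

Capital per worker breaks even when investment replaces (n + δ)·k; here n + δ = 0.11.
Current steady state (s = 0.19): k* = (0.19/0.11)^(1/0.74) ≈ 2.0929, y* = 2.0929^0.26 ≈ 1.2117, c* = (1−0.19)·1.2117 ≈ 0.9815.
Golden rule sets MPK = n+δ: 0.26·k^(0.26−1) = 0.11, so k_gold = (0.26/0.11)^(1/0.74) ≈ 3.1977.
y_gold = 3.1977^0.26 ≈ 1.3529, c_gold = y_gold − 0.11·k_gold ≈ 1.0011.
Gain: Δc = 1.0011 − 0.9815 ≈ 0.0196.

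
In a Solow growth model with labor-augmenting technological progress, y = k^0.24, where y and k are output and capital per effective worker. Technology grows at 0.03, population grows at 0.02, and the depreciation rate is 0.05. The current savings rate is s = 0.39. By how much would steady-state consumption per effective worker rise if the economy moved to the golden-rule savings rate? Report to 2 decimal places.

Δc ≈ 0.06

The effective depreciation rate is n + g + δ = 0.02 + 0.03 + 0.05 = 0.1.
Current steady state (s = 0.39): k* = (0.39/0.1)^(1/0.76) ≈ 5.9940, y* = 5.9940^0.24 ≈ 1.5369, c* = (1−0.39)·1.5369 ≈ 0.9375.
Golden rule sets MPK = n+g+δ: 0.24·k^(0.24−1) = 0.1, so k_gold = (0.24/0.1)^(1/0.76) ≈ 3.1643.
y_gold = 3.1643^0.24 ≈ 1.3185, c_gold = y_gold − 0.1·k_gold ≈ 1.0020.
Gain: Δc = 1.0020 − 0.9375 ≈ 0.0645.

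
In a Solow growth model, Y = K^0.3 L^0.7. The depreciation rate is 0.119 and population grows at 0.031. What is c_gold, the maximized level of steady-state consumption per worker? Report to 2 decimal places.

c_gold ≈ 0.94

Break-even investment rate: n + δ = 0.031 + 0.119 = 0.15.
At the golden rule the marginal product of capital equals n+δ: 0.3·k^(0.3−1) = 0.15. Solving, k_gold = (0.3/0.15)^(1/0.7) ≈ 2.6918.
y_gold = 2.6918^0.3 ≈ 1.3459.
c_gold = y_gold − (n+δ)·k_gold = 1.3459 − 0.15·2.6918 ≈ 0.9421.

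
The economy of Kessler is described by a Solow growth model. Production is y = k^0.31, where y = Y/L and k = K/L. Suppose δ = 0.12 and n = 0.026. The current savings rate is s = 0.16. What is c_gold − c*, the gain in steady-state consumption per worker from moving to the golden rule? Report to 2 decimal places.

Δc ≈ 0.09

Capital per worker breaks even when investment replaces (n + δ)·k; here n + δ = 0.146.
Current steady state (s = 0.16): k* = (0.16/0.146)^(1/0.69) ≈ 1.1419, y* = 1.1419^0.31 ≈ 1.0420, c* = (1−0.16)·1.0420 ≈ 0.8753.
Maximizing c = f(k) − (n+δ)·k gives f'(k) = n+δ, i.e. 0.31·k^(0.31−1) = 0.146, so k_gold = (0.31/0.146)^(1/0.69) ≈ 2.9780.
y_gold = 2.9780^0.31 ≈ 1.4025, c_gold = y_gold − 0.146·k_gold ≈ 0.9678.
Gain: Δc = 0.9678 − 0.8753 ≈ 0.0925.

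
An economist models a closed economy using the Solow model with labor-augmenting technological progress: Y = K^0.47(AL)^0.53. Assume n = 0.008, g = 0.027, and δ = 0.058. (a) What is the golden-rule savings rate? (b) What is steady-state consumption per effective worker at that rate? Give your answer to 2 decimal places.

(a) s_gold = 0.47; (b) c_gold ≈ 2.23

n + g + δ = 0.008 + 0.027 + 0.058 = 0.093.
For Cobb-Douglas, s_gold equals capital's share: s_gold = 0.47.
Golden rule sets MPK = n+g+δ: 0.47·k^(0.47−1) = 0.093, so k_gold = (0.47/0.093)^(1/0.53) ≈ 21.2606.
y_gold = 21.2606^0.47 ≈ 4.2069; c_gold = (1−0.47)·y_gold ≈ 2.2296.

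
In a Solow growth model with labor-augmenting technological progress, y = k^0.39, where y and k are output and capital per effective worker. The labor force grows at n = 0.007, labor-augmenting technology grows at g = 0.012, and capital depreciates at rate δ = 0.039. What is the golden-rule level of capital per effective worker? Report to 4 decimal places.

Break-even investment rate: n + g + δ = 0.007 + 0.012 + 0.039 = 0.058.
Setting f'(k) = n+g+δ gives 0.39·k^(0.39−1) = 0.058, hence k_gold = (0.39/0.058)^(1/0.61) ≈ 22.7395.

k_gold ≈ 22.7395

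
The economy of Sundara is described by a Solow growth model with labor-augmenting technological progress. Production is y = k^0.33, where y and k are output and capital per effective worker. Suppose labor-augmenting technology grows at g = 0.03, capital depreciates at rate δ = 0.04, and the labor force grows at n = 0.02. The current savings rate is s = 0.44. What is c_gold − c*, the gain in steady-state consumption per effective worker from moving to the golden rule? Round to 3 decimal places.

Break-even investment rate: n + g + δ = 0.02 + 0.03 + 0.04 = 0.09.
Current steady state (s = 0.44): k* = (0.44/0.09)^(1/0.67) ≈ 10.6825, y* = 10.6825^0.33 ≈ 2.1851, c* = (1−0.44)·2.1851 ≈ 1.2236.
Maximizing c = f(k) − (n+g+δ)·k gives f'(k) = n+g+δ, i.e. 0.33·k^(0.33−1) = 0.09, so k_gold = (0.33/0.09)^(1/0.67) ≈ 6.9534.
y_gold = 6.9534^0.33 ≈ 1.8964, c_gold = y_gold − 0.09·k_gold ≈ 1.2706.
Gain: Δc = 1.2706 − 1.2236 ≈ 0.0469.

Δc ≈ 0.047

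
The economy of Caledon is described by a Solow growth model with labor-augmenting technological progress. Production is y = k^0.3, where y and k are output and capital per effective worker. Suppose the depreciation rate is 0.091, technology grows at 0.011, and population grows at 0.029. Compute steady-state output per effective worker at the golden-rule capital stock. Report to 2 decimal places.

y_gold ≈ 1.43

Break-even investment rate: n + g + δ = 0.029 + 0.011 + 0.091 = 0.131.
Setting f'(k) = n+g+δ gives 0.3·k^(0.3−1) = 0.131, hence k_gold = (0.3/0.131)^(1/0.7) ≈ 3.2664.
Output: y_gold = k_gold^0.3 = 3.2664^0.3 ≈ 1.4263.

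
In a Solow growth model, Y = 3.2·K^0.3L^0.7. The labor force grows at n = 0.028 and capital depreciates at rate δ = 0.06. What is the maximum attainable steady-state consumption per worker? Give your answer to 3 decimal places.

c_gold ≈ 6.238

Break-even investment rate: n + δ = 0.028 + 0.06 = 0.088.
Maximizing c = f(k) − (n+δ)·k gives f'(k) = n+δ, i.e. 0.3·3.2·k^(0.3−1) = 0.088, so k_gold = (0.3·3.2/0.088)^(1/0.7) ≈ 30.3777.
y_gold = 3.2·30.3777^0.3 ≈ 8.9108.
c_gold = y_gold − (n+δ)·k_gold = 8.9108 − 0.088·30.3777 ≈ 6.2376.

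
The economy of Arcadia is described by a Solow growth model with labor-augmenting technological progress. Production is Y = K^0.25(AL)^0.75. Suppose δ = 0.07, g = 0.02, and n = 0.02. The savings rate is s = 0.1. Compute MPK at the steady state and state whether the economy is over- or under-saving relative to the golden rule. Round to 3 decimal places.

The effective depreciation rate is n + g + δ = 0.02 + 0.02 + 0.07 = 0.11.
Steady-state k*: s·k^0.25 = 0.11·k gives k* = (0.1/0.11)^(1/0.75) ≈ 0.8807.
MPK = 0.25·0.8807^(-0.75) ≈ 0.2750.
MPK > n+g+δ = 0.11, so the economy is dynamically efficient (under-saving).

under-saving; MPK ≈ 0.275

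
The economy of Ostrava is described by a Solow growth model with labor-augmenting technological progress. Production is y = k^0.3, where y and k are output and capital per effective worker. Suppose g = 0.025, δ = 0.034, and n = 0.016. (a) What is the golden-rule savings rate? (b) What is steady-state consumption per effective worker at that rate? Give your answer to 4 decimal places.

(a) s_gold = 0.3000; (b) c_gold ≈ 1.2680

The effective depreciation rate is n + g + δ = 0.016 + 0.025 + 0.034 = 0.075.
For Cobb-Douglas, s_gold equals capital's share: s_gold = 0.3.
Golden rule sets MPK = n+g+δ: 0.3·k^(0.3−1) = 0.075, so k_gold = (0.3/0.075)^(1/0.7) ≈ 7.2458.
y_gold = 7.2458^0.3 ≈ 1.8114; c_gold = (1−0.3)·y_gold ≈ 1.2680.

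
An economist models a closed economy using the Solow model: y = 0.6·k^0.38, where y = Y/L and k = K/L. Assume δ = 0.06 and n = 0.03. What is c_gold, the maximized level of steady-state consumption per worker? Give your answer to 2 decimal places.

c_gold ≈ 0.66

Break-even investment rate: n + δ = 0.03 + 0.06 = 0.09.
Golden rule sets MPK = n+δ: 0.38·0.6·k^(0.38−1) = 0.09, so k_gold = (0.38·0.6/0.09)^(1/0.62) ≈ 4.4783.
y_gold = 0.6·4.4783^0.38 ≈ 1.0607.
c_gold = y_gold − (n+δ)·k_gold = 1.0607 − 0.09·4.4783 ≈ 0.6576.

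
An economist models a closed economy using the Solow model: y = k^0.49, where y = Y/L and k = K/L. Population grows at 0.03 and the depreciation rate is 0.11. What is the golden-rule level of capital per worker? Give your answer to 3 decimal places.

k_gold ≈ 11.663

The effective depreciation rate is n + δ = 0.03 + 0.11 = 0.14.
At the golden rule the marginal product of capital equals n+δ: 0.49·k^(0.49−1) = 0.14. Solving, k_gold = (0.49/0.14)^(1/0.51) ≈ 11.6627.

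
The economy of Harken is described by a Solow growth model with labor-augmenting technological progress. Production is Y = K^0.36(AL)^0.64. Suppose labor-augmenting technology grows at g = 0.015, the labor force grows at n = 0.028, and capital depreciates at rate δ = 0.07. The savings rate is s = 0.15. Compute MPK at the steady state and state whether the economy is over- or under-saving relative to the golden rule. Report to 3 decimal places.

Capital per effective worker breaks even when investment replaces (n + g + δ)·k; here n + g + δ = 0.113.
Steady-state k*: s·k^0.36 = 0.113·k gives k* = (0.15/0.113)^(1/0.64) ≈ 1.5567.
MPK = 0.36·1.5567^(-0.64) ≈ 0.2712.
MPK > n+g+δ = 0.113, so the economy is dynamically efficient (under-saving).

under-saving; MPK ≈ 0.271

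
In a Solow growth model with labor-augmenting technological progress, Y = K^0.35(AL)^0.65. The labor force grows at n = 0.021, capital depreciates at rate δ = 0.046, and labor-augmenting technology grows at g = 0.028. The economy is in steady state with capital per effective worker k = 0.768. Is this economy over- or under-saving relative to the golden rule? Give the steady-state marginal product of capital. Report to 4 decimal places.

Break-even investment rate: n + g + δ = 0.021 + 0.028 + 0.046 = 0.095.
MPK = 0.35·k^(0.35−1) = 0.35·0.768^(-0.65) ≈ 0.4155.
MPK > 0.095, so the economy is dynamically efficient (under-saving).

under-saving; MPK ≈ 0.4155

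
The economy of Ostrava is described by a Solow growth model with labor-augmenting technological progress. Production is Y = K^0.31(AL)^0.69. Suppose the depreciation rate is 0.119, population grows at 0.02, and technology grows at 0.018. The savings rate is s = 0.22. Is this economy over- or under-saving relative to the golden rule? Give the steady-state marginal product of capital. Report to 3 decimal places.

Capital per effective worker breaks even when investment replaces (n + g + δ)·k; here n + g + δ = 0.157.
Steady-state k*: s·k^0.31 = 0.157·k gives k* = (0.22/0.157)^(1/0.69) ≈ 1.6306.
MPK = 0.31·1.6306^(-0.69) ≈ 0.2212.
MPK > n+g+δ = 0.157, so the economy is dynamically efficient (under-saving).

under-saving; MPK ≈ 0.221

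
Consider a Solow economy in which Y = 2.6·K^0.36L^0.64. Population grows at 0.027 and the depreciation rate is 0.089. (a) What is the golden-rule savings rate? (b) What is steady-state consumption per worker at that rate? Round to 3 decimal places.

(a) s_gold = 0.360; (b) c_gold ≈ 5.386

Capital per worker breaks even when investment replaces (n + δ)·k; here n + δ = 0.116.
For Cobb-Douglas, s_gold equals capital's share: s_gold = 0.36.
Golden rule sets MPK = n+δ: 0.36·2.6·k^(0.36−1) = 0.116, so k_gold = (0.36·2.6/0.116)^(1/0.64) ≈ 26.1158.
y_gold = 2.6·26.1158^0.36 ≈ 8.4151; c_gold = (1−0.36)·y_gold ≈ 5.3857.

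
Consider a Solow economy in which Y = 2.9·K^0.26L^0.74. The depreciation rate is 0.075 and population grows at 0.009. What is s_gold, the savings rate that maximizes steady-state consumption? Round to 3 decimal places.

s_gold = 0.260

n + δ = 0.009 + 0.075 = 0.084.
At the golden rule MPK = n+δ, and in any Cobb-Douglas steady state s = (n+δ)·k/y = MPK·k/y = capital's share 0.26.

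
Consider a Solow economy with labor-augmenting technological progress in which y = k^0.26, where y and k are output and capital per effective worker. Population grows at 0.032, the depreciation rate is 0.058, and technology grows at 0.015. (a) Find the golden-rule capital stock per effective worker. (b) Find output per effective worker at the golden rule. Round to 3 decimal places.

Break-even investment rate: n + g + δ = 0.032 + 0.015 + 0.058 = 0.105.
Maximizing c = f(k) − (n+g+δ)·k gives f'(k) = n+g+δ, i.e. 0.26·k^(0.26−1) = 0.105, so k_gold = (0.26/0.105)^(1/0.74) ≈ 3.4052.
y_gold = 3.4052^0.26 ≈ 1.3752.

(a) k_gold ≈ 3.405; (b) y_gold ≈ 1.375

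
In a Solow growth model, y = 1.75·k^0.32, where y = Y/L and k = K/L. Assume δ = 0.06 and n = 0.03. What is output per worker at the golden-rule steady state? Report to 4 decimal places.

y_gold ≈ 4.1368

n + δ = 0.03 + 0.06 = 0.09.
Maximizing c = f(k) − (n+δ)·k gives f'(k) = n+δ, i.e. 0.32·1.75·k^(0.32−1) = 0.09, so k_gold = (0.32·1.75/0.09)^(1/0.68) ≈ 14.7085.
Output: y_gold = 1.75·k_gold^0.32 = 1.75·14.7085^0.32 ≈ 4.1368.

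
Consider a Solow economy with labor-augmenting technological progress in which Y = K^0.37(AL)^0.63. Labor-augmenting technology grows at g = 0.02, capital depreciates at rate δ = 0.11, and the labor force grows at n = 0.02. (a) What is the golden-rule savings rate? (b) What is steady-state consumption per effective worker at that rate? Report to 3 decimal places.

The effective depreciation rate is n + g + δ = 0.02 + 0.02 + 0.11 = 0.15.
For Cobb-Douglas, s_gold equals capital's share: s_gold = 0.37.
Setting f'(k) = n+g+δ gives 0.37·k^(0.37−1) = 0.15, hence k_gold = (0.37/0.15)^(1/0.63) ≈ 4.1918.
y_gold = 4.1918^0.37 ≈ 1.6994; c_gold = (1−0.37)·y_gold ≈ 1.0706.

(a) s_gold = 0.370; (b) c_gold ≈ 1.071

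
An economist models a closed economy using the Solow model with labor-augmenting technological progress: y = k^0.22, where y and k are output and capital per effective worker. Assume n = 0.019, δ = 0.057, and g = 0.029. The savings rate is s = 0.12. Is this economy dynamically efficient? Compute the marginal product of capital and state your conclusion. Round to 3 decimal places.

dynamically efficient; MPK ≈ 0.193

The effective depreciation rate is n + g + δ = 0.019 + 0.029 + 0.057 = 0.105.
Steady-state k*: s·k^0.22 = 0.105·k gives k* = (0.12/0.105)^(1/0.78) ≈ 1.1867.
MPK = 0.22·1.1867^(-0.78) ≈ 0.1925.
MPK > n+g+δ = 0.105, so the economy is dynamically efficient (under-saving).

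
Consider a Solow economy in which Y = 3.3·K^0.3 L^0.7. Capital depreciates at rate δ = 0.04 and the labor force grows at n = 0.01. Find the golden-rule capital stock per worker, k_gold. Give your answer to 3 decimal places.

n + δ = 0.01 + 0.04 = 0.05.
Setting f'(k) = n+δ gives 0.3·3.3·k^(0.3−1) = 0.05, hence k_gold = (0.3·3.3/0.05)^(1/0.7) ≈ 71.1834.

k_gold ≈ 71.183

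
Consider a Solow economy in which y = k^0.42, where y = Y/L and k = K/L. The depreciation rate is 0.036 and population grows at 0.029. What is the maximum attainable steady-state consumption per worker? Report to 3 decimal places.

n + δ = 0.029 + 0.036 = 0.065.
Setting f'(k) = n+δ gives 0.42·k^(0.42−1) = 0.065, hence k_gold = (0.42/0.065)^(1/0.58) ≈ 24.9535.
y_gold = 24.9535^0.42 ≈ 3.8618.
c_gold = y_gold − (n+δ)·k_gold = 3.8618 − 0.065·24.9535 ≈ 2.2399.

c_gold ≈ 2.240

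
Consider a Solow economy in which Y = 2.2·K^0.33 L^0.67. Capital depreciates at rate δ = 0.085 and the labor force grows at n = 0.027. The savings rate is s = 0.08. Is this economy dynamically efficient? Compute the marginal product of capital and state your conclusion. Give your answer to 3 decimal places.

dynamically efficient; MPK ≈ 0.462

Break-even investment rate: n + δ = 0.027 + 0.085 = 0.112.
Steady-state k*: s·A·k^0.33 = 0.112·k gives k* = (0.08·2.2/0.112)^(1/0.67) ≈ 1.9633.
MPK = 0.33·2.2·1.9633^(-0.67) ≈ 0.4620.
MPK > n+δ = 0.112, so the economy is dynamically efficient (under-saving).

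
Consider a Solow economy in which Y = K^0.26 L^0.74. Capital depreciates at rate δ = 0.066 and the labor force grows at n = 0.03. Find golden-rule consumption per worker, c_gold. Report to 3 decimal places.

n + δ = 0.03 + 0.066 = 0.096.
At the golden rule the marginal product of capital equals n+δ: 0.26·k^(0.26−1) = 0.096. Solving, k_gold = (0.26/0.096)^(1/0.74) ≈ 3.8436.
y_gold = 3.8436^0.26 ≈ 1.4192.
c_gold = y_gold − (n+δ)·k_gold = 1.4192 − 0.096·3.8436 ≈ 1.0502.

c_gold ≈ 1.050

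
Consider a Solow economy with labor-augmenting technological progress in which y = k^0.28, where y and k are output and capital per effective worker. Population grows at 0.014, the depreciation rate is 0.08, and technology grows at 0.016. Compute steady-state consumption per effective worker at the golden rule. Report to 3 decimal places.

c_gold ≈ 1.035

The effective depreciation rate is n + g + δ = 0.014 + 0.016 + 0.08 = 0.11.
At the golden rule the marginal product of capital equals n+g+δ: 0.28·k^(0.28−1) = 0.11. Solving, k_gold = (0.28/0.11)^(1/0.72) ≈ 3.6607.
y_gold = 3.6607^0.28 ≈ 1.4381.
c_gold = y_gold − (n+g+δ)·k_gold = 1.4381 − 0.11·3.6607 ≈ 1.0355.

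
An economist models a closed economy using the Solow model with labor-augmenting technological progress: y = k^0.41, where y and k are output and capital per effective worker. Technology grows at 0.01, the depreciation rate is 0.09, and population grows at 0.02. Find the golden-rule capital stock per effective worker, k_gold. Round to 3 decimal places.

k_gold ≈ 8.024

n + g + δ = 0.02 + 0.01 + 0.09 = 0.12.
At the golden rule the marginal product of capital equals n+g+δ: 0.41·k^(0.41−1) = 0.12. Solving, k_gold = (0.41/0.12)^(1/0.59) ≈ 8.0244.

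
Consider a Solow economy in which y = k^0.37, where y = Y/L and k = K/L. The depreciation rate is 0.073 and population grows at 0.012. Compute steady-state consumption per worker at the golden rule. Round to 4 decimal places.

c_gold ≈ 1.4945

The effective depreciation rate is n + δ = 0.012 + 0.073 = 0.085.
Golden rule sets MPK = n+δ: 0.37·k^(0.37−1) = 0.085, so k_gold = (0.37/0.085)^(1/0.63) ≈ 10.3262.
y_gold = 10.3262^0.37 ≈ 2.3722.
c_gold = y_gold − (n+δ)·k_gold = 2.3722 − 0.085·10.3262 ≈ 1.4945.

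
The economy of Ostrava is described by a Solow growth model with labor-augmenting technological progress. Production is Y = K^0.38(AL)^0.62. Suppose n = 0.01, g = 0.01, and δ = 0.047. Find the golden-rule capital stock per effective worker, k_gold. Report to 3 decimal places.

The effective depreciation rate is n + g + δ = 0.01 + 0.01 + 0.047 = 0.067.
Golden rule sets MPK = n+g+δ: 0.38·k^(0.38−1) = 0.067, so k_gold = (0.38/0.067)^(1/0.62) ≈ 16.4308.

k_gold ≈ 16.431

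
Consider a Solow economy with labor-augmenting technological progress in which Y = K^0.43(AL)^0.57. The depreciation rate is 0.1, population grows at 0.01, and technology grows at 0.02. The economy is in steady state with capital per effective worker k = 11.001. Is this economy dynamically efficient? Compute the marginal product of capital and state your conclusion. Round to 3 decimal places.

The effective depreciation rate is n + g + δ = 0.01 + 0.02 + 0.1 = 0.13.
MPK = 0.43·k^(0.43−1) = 0.43·11.001^(-0.57) ≈ 0.1096.
MPK < 0.13, so the economy is dynamically inefficient (over-saving).

dynamically inefficient; MPK ≈ 0.110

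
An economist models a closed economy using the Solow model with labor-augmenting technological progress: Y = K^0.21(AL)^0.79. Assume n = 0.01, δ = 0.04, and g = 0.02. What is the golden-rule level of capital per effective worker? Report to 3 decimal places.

Capital per effective worker breaks even when investment replaces (n + g + δ)·k; here n + g + δ = 0.07.
Maximizing c = f(k) − (n+g+δ)·k gives f'(k) = n+g+δ, i.e. 0.21·k^(0.21−1) = 0.07, so k_gold = (0.21/0.07)^(1/0.79) ≈ 4.0175.

k_gold ≈ 4.017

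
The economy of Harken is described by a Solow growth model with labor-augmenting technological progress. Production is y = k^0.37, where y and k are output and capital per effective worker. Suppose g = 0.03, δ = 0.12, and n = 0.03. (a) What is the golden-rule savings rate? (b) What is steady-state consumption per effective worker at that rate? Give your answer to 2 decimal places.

(a) s_gold = 0.37; (b) c_gold ≈ 0.96

n + g + δ = 0.03 + 0.03 + 0.12 = 0.18.
For Cobb-Douglas, s_gold equals capital's share: s_gold = 0.37.
Golden rule sets MPK = n+g+δ: 0.37·k^(0.37−1) = 0.18, so k_gold = (0.37/0.18)^(1/0.63) ≈ 3.1384.
y_gold = 3.1384^0.37 ≈ 1.5268; c_gold = (1−0.37)·y_gold ≈ 0.9619.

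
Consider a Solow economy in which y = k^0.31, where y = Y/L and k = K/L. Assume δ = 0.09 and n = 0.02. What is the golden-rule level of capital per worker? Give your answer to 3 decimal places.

Capital per worker breaks even when investment replaces (n + δ)·k; here n + δ = 0.11.
At the golden rule the marginal product of capital equals n+δ: 0.31·k^(0.31−1) = 0.11. Solving, k_gold = (0.31/0.11)^(1/0.69) ≈ 4.4888.

k_gold ≈ 4.489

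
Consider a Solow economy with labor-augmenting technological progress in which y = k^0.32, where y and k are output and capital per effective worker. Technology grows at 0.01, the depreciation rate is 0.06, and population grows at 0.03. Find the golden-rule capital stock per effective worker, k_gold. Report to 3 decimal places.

Capital per effective worker breaks even when investment replaces (n + g + δ)·k; here n + g + δ = 0.1.
Setting f'(k) = n+g+δ gives 0.32·k^(0.32−1) = 0.1, hence k_gold = (0.32/0.1)^(1/0.68) ≈ 5.5318.

k_gold ≈ 5.532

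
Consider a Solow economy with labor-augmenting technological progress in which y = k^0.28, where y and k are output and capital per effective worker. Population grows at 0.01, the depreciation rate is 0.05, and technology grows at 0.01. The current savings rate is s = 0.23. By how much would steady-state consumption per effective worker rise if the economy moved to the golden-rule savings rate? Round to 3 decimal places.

Δc ≈ 0.011

n + g + δ = 0.01 + 0.01 + 0.05 = 0.07.
Current steady state (s = 0.23): k* = (0.23/0.07)^(1/0.72) ≈ 5.2184, y* = 5.2184^0.28 ≈ 1.5882, c* = (1−0.23)·1.5882 ≈ 1.2229.
Setting f'(k) = n+g+δ gives 0.28·k^(0.28−1) = 0.07, hence k_gold = (0.28/0.07)^(1/0.72) ≈ 6.8580.
y_gold = 6.8580^0.28 ≈ 1.7145, c_gold = y_gold − 0.07·k_gold ≈ 1.2344.
Gain: Δc = 1.2344 − 1.2229 ≈ 0.0115.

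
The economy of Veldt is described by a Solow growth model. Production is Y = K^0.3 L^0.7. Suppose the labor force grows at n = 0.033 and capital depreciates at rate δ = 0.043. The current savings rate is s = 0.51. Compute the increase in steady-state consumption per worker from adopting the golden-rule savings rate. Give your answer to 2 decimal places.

Capital per worker breaks even when investment replaces (n + δ)·k; here n + δ = 0.076.
Current steady state (s = 0.51): k* = (0.51/0.076)^(1/0.7) ≈ 15.1733, y* = 15.1733^0.3 ≈ 2.2611, c* = (1−0.51)·2.2611 ≈ 1.1080.
Maximizing c = f(k) − (n+δ)·k gives f'(k) = n+δ, i.e. 0.3·k^(0.3−1) = 0.076, so k_gold = (0.3/0.076)^(1/0.7) ≈ 7.1100.
y_gold = 7.1100^0.3 ≈ 1.8012, c_gold = y_gold − 0.076·k_gold ≈ 1.2608.
Gain: Δc = 1.2608 − 1.1080 ≈ 0.1529.

Δc ≈ 0.15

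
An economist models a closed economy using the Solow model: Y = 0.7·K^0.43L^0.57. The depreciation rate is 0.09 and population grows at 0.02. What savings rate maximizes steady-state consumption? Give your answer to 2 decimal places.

s_gold = 0.43

The effective depreciation rate is n + δ = 0.02 + 0.09 = 0.11.
At the golden rule MPK = n+δ, and in any Cobb-Douglas steady state s = (n+δ)·k/y = MPK·k/y = capital's share 0.43.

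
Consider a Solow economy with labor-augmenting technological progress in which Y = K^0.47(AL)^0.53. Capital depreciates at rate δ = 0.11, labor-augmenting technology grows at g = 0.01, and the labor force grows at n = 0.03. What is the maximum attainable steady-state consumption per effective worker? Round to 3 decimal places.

c_gold ≈ 1.459

Capital per effective worker breaks even when investment replaces (n + g + δ)·k; here n + g + δ = 0.15.
Setting f'(k) = n+g+δ gives 0.47·k^(0.47−1) = 0.15, hence k_gold = (0.47/0.15)^(1/0.53) ≈ 8.6270.
y_gold = 8.6270^0.47 ≈ 2.7533.
c_gold = y_gold − (n+g+δ)·k_gold = 2.7533 − 0.15·8.6270 ≈ 1.4593.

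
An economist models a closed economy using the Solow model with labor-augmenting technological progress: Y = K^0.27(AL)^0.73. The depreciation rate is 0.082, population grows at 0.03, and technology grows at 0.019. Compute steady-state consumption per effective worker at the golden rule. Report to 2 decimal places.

c_gold ≈ 0.95

Break-even investment rate: n + g + δ = 0.03 + 0.019 + 0.082 = 0.131.
Golden rule sets MPK = n+g+δ: 0.27·k^(0.27−1) = 0.131, so k_gold = (0.27/0.131)^(1/0.73) ≈ 2.6932.
y_gold = 2.6932^0.27 ≈ 1.3067.
c_gold = y_gold − (n+g+δ)·k_gold = 1.3067 − 0.131·2.6932 ≈ 0.9539.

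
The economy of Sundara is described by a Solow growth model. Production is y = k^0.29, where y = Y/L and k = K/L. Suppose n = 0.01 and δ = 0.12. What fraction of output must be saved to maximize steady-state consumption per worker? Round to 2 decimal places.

The effective depreciation rate is n + δ = 0.01 + 0.12 = 0.13.
At the golden rule MPK = n+δ, and in any Cobb-Douglas steady state s = (n+δ)·k/y = MPK·k/y = capital's share 0.29.

s_gold = 0.29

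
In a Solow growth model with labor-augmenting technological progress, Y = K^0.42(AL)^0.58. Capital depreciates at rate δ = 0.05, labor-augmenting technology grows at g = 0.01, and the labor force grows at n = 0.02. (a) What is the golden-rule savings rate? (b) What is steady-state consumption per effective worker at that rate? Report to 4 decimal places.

(a) s_gold = 0.4200; (b) c_gold ≈ 1.9272

Break-even investment rate: n + g + δ = 0.02 + 0.01 + 0.05 = 0.08.
For Cobb-Douglas, s_gold equals capital's share: s_gold = 0.42.
Golden rule sets MPK = n+g+δ: 0.42·k^(0.42−1) = 0.08, so k_gold = (0.42/0.08)^(1/0.58) ≈ 17.4443.
y_gold = 17.4443^0.42 ≈ 3.3227; c_gold = (1−0.42)·y_gold ≈ 1.9272.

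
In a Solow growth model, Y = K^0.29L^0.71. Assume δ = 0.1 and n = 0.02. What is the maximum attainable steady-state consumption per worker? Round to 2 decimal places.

c_gold ≈ 1.02

n + δ = 0.02 + 0.1 = 0.12.
Setting f'(k) = n+δ gives 0.29·k^(0.29−1) = 0.12, hence k_gold = (0.29/0.12)^(1/0.71) ≈ 3.4653.
y_gold = 3.4653^0.29 ≈ 1.4339.
c_gold = y_gold − (n+δ)·k_gold = 1.4339 − 0.12·3.4653 ≈ 1.0181.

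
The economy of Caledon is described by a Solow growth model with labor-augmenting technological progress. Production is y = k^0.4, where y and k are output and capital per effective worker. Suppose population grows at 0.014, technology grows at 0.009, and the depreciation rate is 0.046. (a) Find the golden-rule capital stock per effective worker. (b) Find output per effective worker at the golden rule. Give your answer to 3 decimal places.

Capital per effective worker breaks even when investment replaces (n + g + δ)·k; here n + g + δ = 0.069.
Golden rule sets MPK = n+g+δ: 0.4·k^(0.4−1) = 0.069, so k_gold = (0.4/0.069)^(1/0.6) ≈ 18.7076.
y_gold = 18.7076^0.4 ≈ 3.2271.

(a) k_gold ≈ 18.708; (b) y_gold ≈ 3.227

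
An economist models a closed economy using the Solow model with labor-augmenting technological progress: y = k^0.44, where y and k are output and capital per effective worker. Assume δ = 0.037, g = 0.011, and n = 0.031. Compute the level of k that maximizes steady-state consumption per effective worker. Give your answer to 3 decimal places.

n + g + δ = 0.031 + 0.011 + 0.037 = 0.079.
Maximizing c = f(k) − (n+g+δ)·k gives f'(k) = n+g+δ, i.e. 0.44·k^(0.44−1) = 0.079, so k_gold = (0.44/0.079)^(1/0.56) ≈ 21.4700.

k_gold ≈ 21.470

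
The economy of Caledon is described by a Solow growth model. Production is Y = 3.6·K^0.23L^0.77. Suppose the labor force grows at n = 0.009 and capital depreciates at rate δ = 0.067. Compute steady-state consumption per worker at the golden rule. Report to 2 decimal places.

The effective depreciation rate is n + δ = 0.009 + 0.067 = 0.076.
Maximizing c = f(k) − (n+δ)·k gives f'(k) = n+δ, i.e. 0.23·3.6·k^(0.23−1) = 0.076, so k_gold = (0.23·3.6/0.076)^(1/0.77) ≈ 22.2349.
y_gold = 3.6·22.2349^0.23 ≈ 7.3472.
c_gold = y_gold − (n+δ)·k_gold = 7.3472 − 0.076·22.2349 ≈ 5.6573.

c_gold ≈ 5.66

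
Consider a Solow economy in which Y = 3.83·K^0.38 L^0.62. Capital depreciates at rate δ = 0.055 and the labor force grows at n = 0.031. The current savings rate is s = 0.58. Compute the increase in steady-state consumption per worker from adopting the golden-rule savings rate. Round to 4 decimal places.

The effective depreciation rate is n + δ = 0.031 + 0.055 = 0.086.
Current steady state (s = 0.58): k* = (0.58·3.83/0.086)^(1/0.62) ≈ 189.5075, y* = 3.83·189.5075^0.38 ≈ 28.0994, c* = (1−0.58)·28.0994 ≈ 11.8017.
At the golden rule the marginal product of capital equals n+δ: 0.38·3.83·k^(0.38−1) = 0.086. Solving, k_gold = (0.38·3.83/0.086)^(1/0.62) ≈ 95.8133.
y_gold = 3.83·95.8133^0.38 ≈ 21.6841, c_gold = y_gold − 0.086·k_gold ≈ 13.4441.
Gain: Δc = 13.4441 − 11.8017 ≈ 1.6424.

Δc ≈ 1.6424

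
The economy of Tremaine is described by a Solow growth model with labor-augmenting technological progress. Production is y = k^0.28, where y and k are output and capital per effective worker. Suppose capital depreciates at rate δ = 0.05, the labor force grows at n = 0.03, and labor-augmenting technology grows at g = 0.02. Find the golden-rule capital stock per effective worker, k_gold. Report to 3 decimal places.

The effective depreciation rate is n + g + δ = 0.03 + 0.02 + 0.05 = 0.1.
Setting f'(k) = n+g+δ gives 0.28·k^(0.28−1) = 0.1, hence k_gold = (0.28/0.1)^(1/0.72) ≈ 4.1788.

k_gold ≈ 4.179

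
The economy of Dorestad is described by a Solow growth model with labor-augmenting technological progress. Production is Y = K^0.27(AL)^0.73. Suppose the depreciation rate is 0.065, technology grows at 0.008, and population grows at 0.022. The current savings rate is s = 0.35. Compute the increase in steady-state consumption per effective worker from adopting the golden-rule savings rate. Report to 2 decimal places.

Δc ≈ 0.02

Break-even investment rate: n + g + δ = 0.022 + 0.008 + 0.065 = 0.095.
Current steady state (s = 0.35): k* = (0.35/0.095)^(1/0.73) ≈ 5.9678, y* = 5.9678^0.27 ≈ 1.6198, c* = (1−0.35)·1.6198 ≈ 1.0529.
Maximizing c = f(k) − (n+g+δ)·k gives f'(k) = n+g+δ, i.e. 0.27·k^(0.27−1) = 0.095, so k_gold = (0.27/0.095)^(1/0.73) ≈ 4.1824.
y_gold = 4.1824^0.27 ≈ 1.4716, c_gold = y_gold − 0.095·k_gold ≈ 1.0743.
Gain: Δc = 1.0743 − 1.0529 ≈ 0.0214.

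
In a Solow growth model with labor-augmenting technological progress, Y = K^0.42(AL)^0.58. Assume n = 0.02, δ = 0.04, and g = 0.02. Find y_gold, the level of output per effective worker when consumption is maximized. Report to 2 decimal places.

y_gold ≈ 3.32

n + g + δ = 0.02 + 0.02 + 0.04 = 0.08.
At the golden rule the marginal product of capital equals n+g+δ: 0.42·k^(0.42−1) = 0.08. Solving, k_gold = (0.42/0.08)^(1/0.58) ≈ 17.4443.
Output: y_gold = k_gold^0.42 = 17.4443^0.42 ≈ 3.3227.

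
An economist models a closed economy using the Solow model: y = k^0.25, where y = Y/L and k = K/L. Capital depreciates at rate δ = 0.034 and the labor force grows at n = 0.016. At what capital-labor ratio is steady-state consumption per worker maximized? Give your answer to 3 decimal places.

k_gold ≈ 8.550

Break-even investment rate: n + δ = 0.016 + 0.034 = 0.05.
Golden rule sets MPK = n+δ: 0.25·k^(0.25−1) = 0.05, so k_gold = (0.25/0.05)^(1/0.75) ≈ 8.5499.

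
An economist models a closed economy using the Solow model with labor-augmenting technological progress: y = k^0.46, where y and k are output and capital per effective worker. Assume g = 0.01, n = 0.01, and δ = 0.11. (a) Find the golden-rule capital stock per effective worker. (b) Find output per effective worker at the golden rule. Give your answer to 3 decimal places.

(a) k_gold ≈ 10.383; (b) y_gold ≈ 2.934

Capital per effective worker breaks even when investment replaces (n + g + δ)·k; here n + g + δ = 0.13.
Setting f'(k) = n+g+δ gives 0.46·k^(0.46−1) = 0.13, hence k_gold = (0.46/0.13)^(1/0.54) ≈ 10.3830.
y_gold = 10.3830^0.46 ≈ 2.9343.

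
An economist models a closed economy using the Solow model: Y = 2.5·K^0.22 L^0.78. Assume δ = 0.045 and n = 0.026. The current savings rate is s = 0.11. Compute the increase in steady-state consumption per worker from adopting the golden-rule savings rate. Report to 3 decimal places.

Capital per worker breaks even when investment replaces (n + δ)·k; here n + δ = 0.071.
Current steady state (s = 0.11): k* = (0.11·2.5/0.071)^(1/0.78) ≈ 5.6747, y* = 2.5·5.6747^0.22 ≈ 3.6627, c* = (1−0.11)·3.6627 ≈ 3.2598.
Maximizing c = f(k) − (n+δ)·k gives f'(k) = n+δ, i.e. 0.22·2.5·k^(0.22−1) = 0.071, so k_gold = (0.22·2.5/0.071)^(1/0.78) ≈ 13.7999.
y_gold = 2.5·13.7999^0.22 ≈ 4.4536, c_gold = y_gold − 0.071·k_gold ≈ 3.4738.
Gain: Δc = 3.4738 − 3.2598 ≈ 0.2140.

Δc ≈ 0.214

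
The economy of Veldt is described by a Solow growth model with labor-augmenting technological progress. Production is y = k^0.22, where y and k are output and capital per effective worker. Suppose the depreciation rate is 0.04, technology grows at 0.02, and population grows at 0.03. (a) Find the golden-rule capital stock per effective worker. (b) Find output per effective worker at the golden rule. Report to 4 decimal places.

(a) k_gold ≈ 3.1453; (b) y_gold ≈ 1.2867

n + g + δ = 0.03 + 0.02 + 0.04 = 0.09.
Golden rule sets MPK = n+g+δ: 0.22·k^(0.22−1) = 0.09, so k_gold = (0.22/0.09)^(1/0.78) ≈ 3.1453.
y_gold = 3.1453^0.22 ≈ 1.2867.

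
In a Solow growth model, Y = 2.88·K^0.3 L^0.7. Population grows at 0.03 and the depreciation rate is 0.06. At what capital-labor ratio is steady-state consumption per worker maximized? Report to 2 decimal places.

Break-even investment rate: n + δ = 0.03 + 0.06 = 0.09.
Golden rule sets MPK = n+δ: 0.3·2.88·k^(0.3−1) = 0.09, so k_gold = (0.3·2.88/0.09)^(1/0.7) ≈ 25.3072.

k_gold ≈ 25.31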